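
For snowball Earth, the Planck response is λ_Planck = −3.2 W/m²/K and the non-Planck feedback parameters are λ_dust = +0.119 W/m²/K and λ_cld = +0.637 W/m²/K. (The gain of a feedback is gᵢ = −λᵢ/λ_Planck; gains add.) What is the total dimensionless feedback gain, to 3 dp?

Convert to gains: g_dust = 0.119/3.2 = 0.03719; g_cld = 0.637/3.2 = 0.1991.
Total gain g = 0.23629.

0.236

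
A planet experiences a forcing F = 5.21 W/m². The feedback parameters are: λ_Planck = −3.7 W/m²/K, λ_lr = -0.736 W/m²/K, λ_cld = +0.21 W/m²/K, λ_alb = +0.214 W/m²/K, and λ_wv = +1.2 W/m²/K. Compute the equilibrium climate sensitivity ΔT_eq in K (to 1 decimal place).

Net feedback parameter λ = (−3.7) + (-0.736) + (+0.21) + (+0.214) + (+1.2) = -2.812 W/m²/K.
ΔT = −F/λ = −5.21/(-2.812) = 1.9 K.

1.9 K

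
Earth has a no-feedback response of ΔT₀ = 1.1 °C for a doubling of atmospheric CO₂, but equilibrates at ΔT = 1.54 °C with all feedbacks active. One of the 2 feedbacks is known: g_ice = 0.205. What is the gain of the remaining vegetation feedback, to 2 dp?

0.08

Amplification A = ΔT/ΔT₀ = 1.54/1.1 = 1.4.
Total gain g = 1 − 1/A = 1 − 1/1.4 = 0.2857.
The known gain is 0.205.
g_veg = 0.2857 − 0.205 = 0.08.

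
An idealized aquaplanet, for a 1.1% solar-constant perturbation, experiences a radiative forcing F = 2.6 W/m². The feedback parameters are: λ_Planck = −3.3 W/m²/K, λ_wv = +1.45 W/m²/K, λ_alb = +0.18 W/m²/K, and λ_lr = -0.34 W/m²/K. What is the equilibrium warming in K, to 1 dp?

Net feedback parameter λ = (−3.3) + (+1.45) + (+0.18) + (-0.34) = -2.01 W/m²/K.
ΔT = −F/λ = −2.6/(-2.01) = 1.3 K.

1.3 K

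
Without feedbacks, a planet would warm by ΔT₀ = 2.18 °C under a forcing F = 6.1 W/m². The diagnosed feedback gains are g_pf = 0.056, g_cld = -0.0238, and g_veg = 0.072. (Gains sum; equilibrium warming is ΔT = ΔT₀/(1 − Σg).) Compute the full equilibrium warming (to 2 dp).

Total gain g = 0.056 − 0.0238 + 0.072 = 0.1042.
Amplification A = 1/(1 − 0.1042) = 1.116.
ΔT = 2.18 × 1.116 = 2.43 °C.

2.43 °C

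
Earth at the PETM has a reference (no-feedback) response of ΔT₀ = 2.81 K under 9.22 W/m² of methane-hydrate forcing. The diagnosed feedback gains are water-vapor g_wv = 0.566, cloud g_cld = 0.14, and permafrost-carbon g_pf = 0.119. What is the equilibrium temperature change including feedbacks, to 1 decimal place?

16.1 K

Total gain g = 0.566 + 0.14 + 0.119 = 0.825.
Amplification A = 1/(1 − 0.825) = 5.714.
ΔT = 2.81 × 5.714 = 16.1 K.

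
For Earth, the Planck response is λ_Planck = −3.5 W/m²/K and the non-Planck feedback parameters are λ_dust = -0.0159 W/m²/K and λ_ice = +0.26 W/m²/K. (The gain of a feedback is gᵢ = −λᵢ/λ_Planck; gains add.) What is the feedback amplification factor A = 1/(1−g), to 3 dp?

1.075

Convert to gains: g_dust = -0.0159/3.5 = -0.004543; g_ice = 0.26/3.5 = 0.07429.
Total gain g = 0.069747.
A = 1/(1 − 0.069747) = 1.075.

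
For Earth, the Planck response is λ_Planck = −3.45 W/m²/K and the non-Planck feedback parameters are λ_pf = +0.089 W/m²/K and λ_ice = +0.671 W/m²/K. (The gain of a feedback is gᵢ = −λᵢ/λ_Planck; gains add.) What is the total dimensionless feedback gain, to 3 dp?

Convert to gains: g_pf = 0.089/3.45 = 0.0258; g_ice = 0.671/3.45 = 0.1945.
Total gain g = 0.2203.

0.220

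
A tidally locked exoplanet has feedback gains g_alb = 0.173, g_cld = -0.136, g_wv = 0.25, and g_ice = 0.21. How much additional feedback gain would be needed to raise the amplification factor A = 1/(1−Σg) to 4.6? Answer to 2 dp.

Current total gain = 0.497.
Target gain for A = 4.6: g* = 1 − 1/4.6 = 0.7826.
Additional gain needed = 0.7826 − 0.497 = 0.29.

0.29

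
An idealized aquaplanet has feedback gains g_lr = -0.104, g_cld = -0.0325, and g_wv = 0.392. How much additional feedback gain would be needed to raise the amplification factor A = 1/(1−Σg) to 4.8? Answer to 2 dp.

0.54

Current total gain = 0.2555.
Target gain for A = 4.8: g* = 1 − 1/4.8 = 0.7917.
Additional gain needed = 0.7917 − 0.2555 = 0.54.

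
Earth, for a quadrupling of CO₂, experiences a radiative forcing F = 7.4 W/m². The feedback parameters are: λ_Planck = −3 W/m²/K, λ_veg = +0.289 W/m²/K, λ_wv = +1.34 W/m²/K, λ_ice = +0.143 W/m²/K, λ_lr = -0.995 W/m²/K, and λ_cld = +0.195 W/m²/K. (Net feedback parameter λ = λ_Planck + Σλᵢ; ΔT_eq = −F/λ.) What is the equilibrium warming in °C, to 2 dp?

3.65 °C

Net feedback parameter λ = (−3) + (+0.289) + (+1.34) + (+0.143) + (-0.995) + (+0.195) = -2.028 W/m²/K.
ΔT = −F/λ = −7.4/(-2.028) = 3.65 °C.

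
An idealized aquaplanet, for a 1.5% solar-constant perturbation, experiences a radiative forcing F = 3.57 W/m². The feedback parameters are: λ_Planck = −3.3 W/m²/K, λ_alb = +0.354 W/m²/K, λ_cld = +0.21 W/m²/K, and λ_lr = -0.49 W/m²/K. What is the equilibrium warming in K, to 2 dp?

1.11 K

Net feedback parameter λ = (−3.3) + (+0.354) + (+0.21) + (-0.49) = -3.226 W/m²/K.
ΔT = −F/λ = −3.57/(-3.226) = 1.11 K.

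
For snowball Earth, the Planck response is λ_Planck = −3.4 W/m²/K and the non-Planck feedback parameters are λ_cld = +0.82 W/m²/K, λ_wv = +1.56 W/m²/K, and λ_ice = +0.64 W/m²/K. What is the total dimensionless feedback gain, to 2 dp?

Convert to gains: g_cld = 0.82/3.4 = 0.2412; g_wv = 1.56/3.4 = 0.4588; g_ice = 0.64/3.4 = 0.1882.
Total gain g = 0.8882.

0.89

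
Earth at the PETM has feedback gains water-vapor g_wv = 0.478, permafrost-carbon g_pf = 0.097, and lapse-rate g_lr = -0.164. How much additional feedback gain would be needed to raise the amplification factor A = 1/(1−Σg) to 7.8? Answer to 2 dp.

0.46

Current total gain = 0.411.
Target gain for A = 7.8: g* = 1 − 1/7.8 = 0.8718.
Additional gain needed = 0.8718 − 0.411 = 0.46.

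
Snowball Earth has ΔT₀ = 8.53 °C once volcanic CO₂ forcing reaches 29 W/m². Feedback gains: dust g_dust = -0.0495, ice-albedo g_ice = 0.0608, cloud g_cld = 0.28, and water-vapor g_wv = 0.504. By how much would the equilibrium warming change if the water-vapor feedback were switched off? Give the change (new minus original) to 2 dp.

Original: g = 0.7953, ΔT = 8.53/(1−0.7953) = 41.6707 °C.
Without water-vapor: g' = 0.2913, ΔT' = 8.53/(1−0.2913) = 12.0361 °C.
Change = 12.0361 − 41.6707 = -29.63 °C.

-29.63 °C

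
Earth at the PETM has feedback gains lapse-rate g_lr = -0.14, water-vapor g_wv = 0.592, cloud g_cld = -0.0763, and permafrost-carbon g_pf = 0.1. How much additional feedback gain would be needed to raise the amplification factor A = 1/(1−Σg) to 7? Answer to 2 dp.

0.38

Current total gain = 0.4757.
Target gain for A = 7: g* = 1 − 1/7 = 0.8571.
Additional gain needed = 0.8571 − 0.4757 = 0.38.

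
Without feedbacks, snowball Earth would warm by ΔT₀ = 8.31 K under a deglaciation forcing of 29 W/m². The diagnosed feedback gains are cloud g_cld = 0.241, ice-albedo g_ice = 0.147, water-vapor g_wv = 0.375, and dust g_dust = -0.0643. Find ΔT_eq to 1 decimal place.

Total gain g = 0.241 + 0.147 + 0.375 − 0.0643 = 0.6987.
Amplification A = 1/(1 − 0.6987) = 3.319.
ΔT = 8.31 × 3.319 = 27.6 K.

27.6 K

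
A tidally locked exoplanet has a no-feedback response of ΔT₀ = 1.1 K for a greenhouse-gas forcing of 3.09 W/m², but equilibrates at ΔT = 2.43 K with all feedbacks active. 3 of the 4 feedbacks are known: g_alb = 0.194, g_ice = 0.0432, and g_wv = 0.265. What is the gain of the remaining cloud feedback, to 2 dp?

0.05

Amplification A = ΔT/ΔT₀ = 2.43/1.1 = 2.209.
Total gain g = 1 − 1/A = 1 − 1/2.209 = 0.5473.
Known gains sum to 0.194 + 0.0432 + 0.265 = 0.5022.
g_cld = 0.5473 − 0.5022 = 0.05.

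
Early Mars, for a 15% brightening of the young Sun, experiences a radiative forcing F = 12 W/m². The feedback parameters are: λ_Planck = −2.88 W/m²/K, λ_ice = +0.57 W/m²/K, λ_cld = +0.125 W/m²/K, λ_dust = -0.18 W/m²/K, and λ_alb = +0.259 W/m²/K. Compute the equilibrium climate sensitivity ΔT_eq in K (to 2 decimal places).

Net feedback parameter λ = (−2.88) + (+0.57) + (+0.125) + (-0.18) + (+0.259) = -2.106 W/m²/K.
ΔT = −F/λ = −12/(-2.106) = 5.70 K.

5.70 K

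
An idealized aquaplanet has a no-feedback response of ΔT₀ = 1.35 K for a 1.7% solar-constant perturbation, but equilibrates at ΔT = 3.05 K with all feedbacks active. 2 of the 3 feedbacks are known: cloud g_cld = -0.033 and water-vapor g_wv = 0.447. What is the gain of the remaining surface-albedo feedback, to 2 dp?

0.14

Amplification A = ΔT/ΔT₀ = 3.05/1.35 = 2.259.
Total gain g = 1 − 1/A = 1 − 1/2.259 = 0.5573.
Known gains sum to -0.033 + 0.447 = 0.414.
g_alb = 0.5573 − 0.414 = 0.14.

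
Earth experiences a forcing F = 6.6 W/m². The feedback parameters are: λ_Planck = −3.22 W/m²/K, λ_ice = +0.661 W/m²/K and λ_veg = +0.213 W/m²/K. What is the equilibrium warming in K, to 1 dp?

2.8 K

Net feedback parameter λ = (−3.22) + (+0.661) + (+0.213) = -2.346 W/m²/K.
ΔT = −F/λ = −6.6/(-2.346) = 2.8 K.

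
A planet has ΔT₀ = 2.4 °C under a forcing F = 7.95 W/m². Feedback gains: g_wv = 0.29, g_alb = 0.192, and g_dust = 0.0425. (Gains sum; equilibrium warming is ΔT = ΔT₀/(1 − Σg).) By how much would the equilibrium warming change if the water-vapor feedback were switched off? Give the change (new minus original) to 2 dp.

-1.91 °C

Original: g = 0.5245, ΔT = 2.4/(1−0.5245) = 5.0473 °C.
Without water-vapor: g' = 0.2345, ΔT' = 2.4/(1−0.2345) = 3.1352 °C.
Change = 3.1352 − 5.0473 = -1.91 °C.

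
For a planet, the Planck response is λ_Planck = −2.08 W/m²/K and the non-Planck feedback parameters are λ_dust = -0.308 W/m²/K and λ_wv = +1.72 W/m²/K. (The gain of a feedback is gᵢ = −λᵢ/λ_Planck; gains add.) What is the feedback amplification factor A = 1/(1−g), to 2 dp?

3.11

Convert to gains: g_dust = -0.308/2.08 = -0.1481; g_wv = 1.72/2.08 = 0.8269.
Total gain g = 0.6788.
A = 1/(1 − 0.6788) = 3.11.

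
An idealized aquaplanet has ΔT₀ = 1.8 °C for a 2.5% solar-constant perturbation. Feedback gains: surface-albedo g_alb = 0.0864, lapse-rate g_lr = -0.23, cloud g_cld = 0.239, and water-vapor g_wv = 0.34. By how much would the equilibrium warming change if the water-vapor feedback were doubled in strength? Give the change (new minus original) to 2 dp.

Original: g = 0.4354, ΔT = 1.8/(1−0.4354) = 3.1881 °C.
With doubled water-vapor: g' = 0.7754, ΔT' = 1.8/(1−0.7754) = 8.0142 °C.
Change = 8.0142 − 3.1881 = 4.83 °C.

4.83 °C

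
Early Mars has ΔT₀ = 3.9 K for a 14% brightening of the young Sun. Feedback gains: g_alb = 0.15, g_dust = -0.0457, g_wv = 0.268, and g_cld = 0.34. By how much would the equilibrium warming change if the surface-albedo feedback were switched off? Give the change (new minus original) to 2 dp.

Original: g = 0.7123, ΔT = 3.9/(1−0.7123) = 13.5558 K.
Without surface-albedo: g' = 0.5623, ΔT' = 3.9/(1−0.5623) = 8.9102 K.
Change = 8.9102 − 13.5558 = -4.65 K.

-4.65 K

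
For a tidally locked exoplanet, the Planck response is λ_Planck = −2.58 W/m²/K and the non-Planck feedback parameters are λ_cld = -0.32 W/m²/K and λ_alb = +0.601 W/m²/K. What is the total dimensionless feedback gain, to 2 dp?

Convert to gains: g_cld = -0.32/2.58 = -0.124; g_alb = 0.601/2.58 = 0.2329.
Total gain g = 0.1089.

0.11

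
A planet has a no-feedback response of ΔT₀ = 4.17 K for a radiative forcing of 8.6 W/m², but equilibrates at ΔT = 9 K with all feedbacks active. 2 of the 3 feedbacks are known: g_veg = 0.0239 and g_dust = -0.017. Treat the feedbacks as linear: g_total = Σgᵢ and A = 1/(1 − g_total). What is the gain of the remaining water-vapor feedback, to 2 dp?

Amplification A = ΔT/ΔT₀ = 9/4.17 = 2.158.
Total gain g = 1 − 1/A = 1 − 1/2.158 = 0.5366.
Known gains sum to 0.0239 − 0.017 = 0.0069.
g_wv = 0.5366 − 0.0069 = 0.53.

0.53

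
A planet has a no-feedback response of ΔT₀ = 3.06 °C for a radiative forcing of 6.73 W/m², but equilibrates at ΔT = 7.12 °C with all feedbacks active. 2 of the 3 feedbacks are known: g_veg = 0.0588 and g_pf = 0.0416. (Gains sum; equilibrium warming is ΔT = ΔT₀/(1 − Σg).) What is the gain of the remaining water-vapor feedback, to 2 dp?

Amplification A = ΔT/ΔT₀ = 7.12/3.06 = 2.327.
Total gain g = 1 − 1/A = 1 − 1/2.327 = 0.5703.
Known gains sum to 0.0588 + 0.0416 = 0.1004.
g_wv = 0.5703 − 0.1004 = 0.47.

0.47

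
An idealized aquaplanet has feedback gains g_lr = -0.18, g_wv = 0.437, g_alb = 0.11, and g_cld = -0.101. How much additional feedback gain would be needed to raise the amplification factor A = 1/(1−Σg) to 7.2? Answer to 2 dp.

0.60

Current total gain = 0.266.
Target gain for A = 7.2: g* = 1 − 1/7.2 = 0.8611.
Additional gain needed = 0.8611 − 0.266 = 0.60.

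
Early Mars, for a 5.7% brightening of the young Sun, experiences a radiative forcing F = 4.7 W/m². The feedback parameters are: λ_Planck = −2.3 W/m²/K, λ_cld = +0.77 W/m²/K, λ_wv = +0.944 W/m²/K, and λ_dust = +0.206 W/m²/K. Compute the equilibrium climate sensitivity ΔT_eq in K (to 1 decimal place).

Net feedback parameter λ = (−2.3) + (+0.77) + (+0.944) + (+0.206) = -0.38 W/m²/K.
ΔT = −F/λ = −4.7/(-0.38) = 12.4 K.

12.4 K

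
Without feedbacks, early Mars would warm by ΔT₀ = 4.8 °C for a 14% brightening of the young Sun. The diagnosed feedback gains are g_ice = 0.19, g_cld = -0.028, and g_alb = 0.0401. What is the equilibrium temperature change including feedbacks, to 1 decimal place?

6.0 °C

Total gain g = 0.19 − 0.028 + 0.0401 = 0.2021.
Amplification A = 1/(1 − 0.2021) = 1.253.
ΔT = 4.8 × 1.253 = 6.0 °C.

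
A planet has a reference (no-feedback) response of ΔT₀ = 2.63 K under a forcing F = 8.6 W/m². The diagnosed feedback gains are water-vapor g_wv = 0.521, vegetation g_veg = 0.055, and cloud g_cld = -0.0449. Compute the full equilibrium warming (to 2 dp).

5.61 K

Total gain g = 0.521 + 0.055 − 0.0449 = 0.5311.
Amplification A = 1/(1 − 0.5311) = 2.133.
ΔT = 2.63 × 2.133 = 5.61 K.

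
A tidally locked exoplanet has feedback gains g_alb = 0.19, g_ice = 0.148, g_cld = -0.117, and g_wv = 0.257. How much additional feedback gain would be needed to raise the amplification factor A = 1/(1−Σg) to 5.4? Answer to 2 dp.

Current total gain = 0.478.
Target gain for A = 5.4: g* = 1 − 1/5.4 = 0.8148.
Additional gain needed = 0.8148 − 0.478 = 0.34.

0.34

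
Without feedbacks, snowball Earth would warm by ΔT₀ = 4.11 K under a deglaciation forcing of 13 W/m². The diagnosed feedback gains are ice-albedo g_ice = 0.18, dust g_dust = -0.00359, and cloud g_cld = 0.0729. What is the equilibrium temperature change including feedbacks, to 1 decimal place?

Total gain g = 0.18 − 0.00359 + 0.0729 = 0.24931.
Amplification A = 1/(1 − 0.24931) = 1.332.
ΔT = 4.11 × 1.332 = 5.5 K.

5.5 K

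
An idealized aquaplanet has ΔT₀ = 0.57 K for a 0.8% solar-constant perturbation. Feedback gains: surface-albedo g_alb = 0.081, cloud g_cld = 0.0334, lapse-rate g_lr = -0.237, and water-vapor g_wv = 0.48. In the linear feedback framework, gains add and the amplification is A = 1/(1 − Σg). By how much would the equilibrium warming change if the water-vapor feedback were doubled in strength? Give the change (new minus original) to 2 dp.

Original: g = 0.3574, ΔT = 0.57/(1−0.3574) = 0.8870 K.
With doubled water-vapor: g' = 0.8374, ΔT' = 0.57/(1−0.8374) = 3.5055 K.
Change = 3.5055 − 0.8870 = 2.62 K.

2.62 K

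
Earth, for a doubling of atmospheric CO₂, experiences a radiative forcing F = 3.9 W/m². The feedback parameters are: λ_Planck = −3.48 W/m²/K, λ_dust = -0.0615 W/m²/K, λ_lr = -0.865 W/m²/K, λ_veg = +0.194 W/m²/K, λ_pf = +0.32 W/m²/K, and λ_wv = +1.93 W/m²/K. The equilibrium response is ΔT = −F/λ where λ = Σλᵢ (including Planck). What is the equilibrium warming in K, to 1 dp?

2.0 K

Net feedback parameter λ = (−3.48) + (-0.0615) + (-0.865) + (+0.194) + (+0.32) + (+1.93) = -1.9625 W/m²/K.
ΔT = −F/λ = −3.9/(-1.9625) = 2.0 K.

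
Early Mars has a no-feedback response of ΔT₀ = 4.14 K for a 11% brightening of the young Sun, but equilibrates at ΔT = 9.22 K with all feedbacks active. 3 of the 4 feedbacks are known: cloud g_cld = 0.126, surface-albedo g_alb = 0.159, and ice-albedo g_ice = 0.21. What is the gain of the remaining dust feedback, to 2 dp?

Amplification A = ΔT/ΔT₀ = 9.22/4.14 = 2.227.
Total gain g = 1 − 1/A = 1 − 1/2.227 = 0.551.
Known gains sum to 0.126 + 0.159 + 0.21 = 0.495.
g_dust = 0.551 − 0.495 = 0.06.

0.06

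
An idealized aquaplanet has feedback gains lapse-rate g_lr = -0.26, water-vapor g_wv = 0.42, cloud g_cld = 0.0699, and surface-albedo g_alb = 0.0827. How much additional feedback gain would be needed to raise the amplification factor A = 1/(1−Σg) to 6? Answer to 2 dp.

0.52

Current total gain = 0.3126.
Target gain for A = 6: g* = 1 − 1/6 = 0.8333.
Additional gain needed = 0.8333 − 0.3126 = 0.52.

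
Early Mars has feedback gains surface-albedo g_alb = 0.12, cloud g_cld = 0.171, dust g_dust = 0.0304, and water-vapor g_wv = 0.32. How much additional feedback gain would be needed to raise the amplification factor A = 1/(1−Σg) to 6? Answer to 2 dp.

0.19

Current total gain = 0.6414.
Target gain for A = 6: g* = 1 − 1/6 = 0.8333.
Additional gain needed = 0.8333 − 0.6414 = 0.19.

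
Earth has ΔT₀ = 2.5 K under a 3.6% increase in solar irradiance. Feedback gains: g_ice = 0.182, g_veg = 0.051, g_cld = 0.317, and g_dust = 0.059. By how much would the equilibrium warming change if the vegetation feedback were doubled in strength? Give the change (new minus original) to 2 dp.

Original: g = 0.609, ΔT = 2.5/(1−0.609) = 6.3939 K.
With doubled vegetation: g' = 0.66, ΔT' = 2.5/(1−0.66) = 7.3529 K.
Change = 7.3529 − 6.3939 = 0.96 K.

0.96 K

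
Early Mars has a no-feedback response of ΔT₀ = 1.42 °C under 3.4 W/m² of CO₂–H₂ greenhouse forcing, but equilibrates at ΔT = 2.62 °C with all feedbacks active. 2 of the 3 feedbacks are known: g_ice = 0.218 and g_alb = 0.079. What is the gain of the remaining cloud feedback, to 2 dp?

Amplification A = ΔT/ΔT₀ = 2.62/1.42 = 1.845.
Total gain g = 1 − 1/A = 1 − 1/1.845 = 0.458.
Known gains sum to 0.218 + 0.079 = 0.297.
g_cld = 0.458 − 0.297 = 0.16.

0.16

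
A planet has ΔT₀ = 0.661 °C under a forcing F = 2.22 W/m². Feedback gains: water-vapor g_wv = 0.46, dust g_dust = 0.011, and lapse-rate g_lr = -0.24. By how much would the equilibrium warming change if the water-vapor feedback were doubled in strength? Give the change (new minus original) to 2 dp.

Original: g = 0.231, ΔT = 0.661/(1−0.231) = 0.8596 °C.
With doubled water-vapor: g' = 0.691, ΔT' = 0.661/(1−0.691) = 2.1392 °C.
Change = 2.1392 − 0.8596 = 1.28 °C.

1.28 °C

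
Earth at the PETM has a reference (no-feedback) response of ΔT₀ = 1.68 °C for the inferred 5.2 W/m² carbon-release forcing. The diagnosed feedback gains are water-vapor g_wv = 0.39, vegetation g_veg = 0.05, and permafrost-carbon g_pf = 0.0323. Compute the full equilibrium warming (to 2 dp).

3.18 °C

Total gain g = 0.39 + 0.05 + 0.0323 = 0.4723.
Amplification A = 1/(1 − 0.4723) = 1.895.
ΔT = 1.68 × 1.895 = 3.18 °C.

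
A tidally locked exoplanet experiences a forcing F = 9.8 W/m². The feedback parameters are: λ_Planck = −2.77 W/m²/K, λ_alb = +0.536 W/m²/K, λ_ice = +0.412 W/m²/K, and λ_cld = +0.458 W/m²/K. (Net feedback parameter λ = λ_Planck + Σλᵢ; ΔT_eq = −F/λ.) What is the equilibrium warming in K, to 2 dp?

Net feedback parameter λ = (−2.77) + (+0.536) + (+0.412) + (+0.458) = -1.364 W/m²/K.
ΔT = −F/λ = −9.8/(-1.364) = 7.18 K.

7.18 K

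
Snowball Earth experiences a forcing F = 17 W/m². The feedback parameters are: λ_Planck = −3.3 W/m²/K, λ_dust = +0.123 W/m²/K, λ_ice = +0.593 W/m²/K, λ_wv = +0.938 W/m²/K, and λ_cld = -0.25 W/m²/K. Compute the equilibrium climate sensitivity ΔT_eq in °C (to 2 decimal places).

8.97 °C

Net feedback parameter λ = (−3.3) + (+0.123) + (+0.593) + (+0.938) + (-0.25) = -1.896 W/m²/K.
ΔT = −F/λ = −17/(-1.896) = 8.97 °C.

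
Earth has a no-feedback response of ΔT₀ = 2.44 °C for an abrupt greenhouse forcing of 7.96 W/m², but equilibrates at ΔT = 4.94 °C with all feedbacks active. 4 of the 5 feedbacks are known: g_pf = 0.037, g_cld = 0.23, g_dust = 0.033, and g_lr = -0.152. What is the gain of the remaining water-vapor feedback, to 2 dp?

Amplification A = ΔT/ΔT₀ = 4.94/2.44 = 2.025.
Total gain g = 1 − 1/A = 1 − 1/2.025 = 0.5062.
Known gains sum to 0.037 + 0.23 + 0.033 − 0.152 = 0.148.
g_wv = 0.5062 − 0.148 = 0.36.

0.36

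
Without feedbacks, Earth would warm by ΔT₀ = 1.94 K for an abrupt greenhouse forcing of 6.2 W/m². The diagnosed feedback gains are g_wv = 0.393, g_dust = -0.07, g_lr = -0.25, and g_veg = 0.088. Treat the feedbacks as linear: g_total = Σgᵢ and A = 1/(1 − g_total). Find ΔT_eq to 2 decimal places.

2.31 K

Total gain g = 0.393 − 0.07 − 0.25 + 0.088 = 0.161.
Amplification A = 1/(1 − 0.161) = 1.192.
ΔT = 1.94 × 1.192 = 2.31 K.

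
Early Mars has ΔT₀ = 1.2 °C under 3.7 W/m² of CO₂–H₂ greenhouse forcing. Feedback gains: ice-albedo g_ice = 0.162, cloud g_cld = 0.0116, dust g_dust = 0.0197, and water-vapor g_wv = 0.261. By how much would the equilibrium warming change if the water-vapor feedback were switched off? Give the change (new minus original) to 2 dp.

Original: g = 0.4543, ΔT = 1.2/(1−0.4543) = 2.1990 °C.
Without water-vapor: g' = 0.1933, ΔT' = 1.2/(1−0.1933) = 1.4875 °C.
Change = 1.4875 − 2.1990 = -0.71 °C.

-0.71 °C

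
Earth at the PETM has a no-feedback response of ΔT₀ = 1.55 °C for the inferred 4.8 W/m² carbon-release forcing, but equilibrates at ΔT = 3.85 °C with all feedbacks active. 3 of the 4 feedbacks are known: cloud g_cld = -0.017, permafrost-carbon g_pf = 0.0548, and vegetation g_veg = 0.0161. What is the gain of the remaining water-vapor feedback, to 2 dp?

0.54

Amplification A = ΔT/ΔT₀ = 3.85/1.55 = 2.484.
Total gain g = 1 − 1/A = 1 − 1/2.484 = 0.5974.
Known gains sum to -0.017 + 0.0548 + 0.0161 = 0.0539.
g_wv = 0.5974 − 0.0539 = 0.54.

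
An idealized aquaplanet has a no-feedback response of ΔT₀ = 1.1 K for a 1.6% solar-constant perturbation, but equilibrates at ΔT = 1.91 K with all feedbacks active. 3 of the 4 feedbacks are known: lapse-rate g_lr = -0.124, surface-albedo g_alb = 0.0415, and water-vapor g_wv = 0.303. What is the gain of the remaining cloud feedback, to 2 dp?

0.20

Amplification A = ΔT/ΔT₀ = 1.91/1.1 = 1.736.
Total gain g = 1 − 1/A = 1 − 1/1.736 = 0.424.
Known gains sum to -0.124 + 0.0415 + 0.303 = 0.2205.
g_cld = 0.424 − 0.2205 = 0.20.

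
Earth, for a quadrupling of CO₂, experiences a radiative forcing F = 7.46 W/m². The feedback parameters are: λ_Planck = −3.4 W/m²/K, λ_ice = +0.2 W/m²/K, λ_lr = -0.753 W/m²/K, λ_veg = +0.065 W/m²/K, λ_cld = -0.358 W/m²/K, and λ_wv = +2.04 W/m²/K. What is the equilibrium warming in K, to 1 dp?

Net feedback parameter λ = (−3.4) + (+0.2) + (-0.753) + (+0.065) + (-0.358) + (+2.04) = -2.206 W/m²/K.
ΔT = −F/λ = −7.46/(-2.206) = 3.4 K.

3.4 K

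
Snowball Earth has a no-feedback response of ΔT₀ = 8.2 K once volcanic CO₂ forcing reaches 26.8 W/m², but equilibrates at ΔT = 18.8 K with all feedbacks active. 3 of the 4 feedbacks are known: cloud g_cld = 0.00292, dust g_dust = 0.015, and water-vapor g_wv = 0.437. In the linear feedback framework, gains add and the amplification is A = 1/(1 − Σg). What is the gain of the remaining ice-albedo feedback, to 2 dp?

Amplification A = ΔT/ΔT₀ = 18.8/8.2 = 2.293.
Total gain g = 1 − 1/A = 1 − 1/2.293 = 0.5639.
Known gains sum to 0.00292 + 0.015 + 0.437 = 0.45492.
g_ice = 0.5639 − 0.45492 = 0.11.

0.11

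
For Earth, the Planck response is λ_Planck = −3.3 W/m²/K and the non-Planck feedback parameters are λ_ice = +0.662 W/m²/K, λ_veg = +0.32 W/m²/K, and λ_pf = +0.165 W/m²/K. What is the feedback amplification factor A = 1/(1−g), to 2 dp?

Convert to gains: g_ice = 0.662/3.3 = 0.2006; g_veg = 0.32/3.3 = 0.09697; g_pf = 0.165/3.3 = 0.05.
Total gain g = 0.34757.
A = 1/(1 − 0.34757) = 1.53.

1.53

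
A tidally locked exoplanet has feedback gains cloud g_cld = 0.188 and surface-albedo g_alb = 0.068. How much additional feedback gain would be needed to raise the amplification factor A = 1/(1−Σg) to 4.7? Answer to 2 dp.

0.53

Current total gain = 0.256.
Target gain for A = 4.7: g* = 1 − 1/4.7 = 0.7872.
Additional gain needed = 0.7872 − 0.256 = 0.53.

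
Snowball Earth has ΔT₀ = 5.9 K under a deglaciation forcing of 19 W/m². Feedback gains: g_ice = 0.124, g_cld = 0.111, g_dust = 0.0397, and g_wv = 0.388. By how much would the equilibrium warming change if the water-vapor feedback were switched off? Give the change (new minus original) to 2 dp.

-9.36 K

Original: g = 0.6627, ΔT = 5.9/(1−0.6627) = 17.4918 K.
Without water-vapor: g' = 0.2747, ΔT' = 5.9/(1−0.2747) = 8.1346 K.
Change = 8.1346 − 17.4918 = -9.36 K.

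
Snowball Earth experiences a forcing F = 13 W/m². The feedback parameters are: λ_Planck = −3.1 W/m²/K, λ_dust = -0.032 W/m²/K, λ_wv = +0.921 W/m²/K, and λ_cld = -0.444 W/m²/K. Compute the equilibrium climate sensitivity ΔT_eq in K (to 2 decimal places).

4.90 K

Net feedback parameter λ = (−3.1) + (-0.032) + (+0.921) + (-0.444) = -2.655 W/m²/K.
ΔT = −F/λ = −13/(-2.655) = 4.90 K.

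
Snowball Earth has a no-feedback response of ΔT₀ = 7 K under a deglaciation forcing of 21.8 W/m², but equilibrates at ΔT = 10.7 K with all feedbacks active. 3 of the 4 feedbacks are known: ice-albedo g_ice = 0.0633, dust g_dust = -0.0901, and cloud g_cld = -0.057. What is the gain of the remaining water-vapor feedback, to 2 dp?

Amplification A = ΔT/ΔT₀ = 10.7/7 = 1.529.
Total gain g = 1 − 1/A = 1 − 1/1.529 = 0.346.
Known gains sum to 0.0633 − 0.0901 − 0.057 = -0.0838.
g_wv = 0.346 + 0.0838 = 0.43.

0.43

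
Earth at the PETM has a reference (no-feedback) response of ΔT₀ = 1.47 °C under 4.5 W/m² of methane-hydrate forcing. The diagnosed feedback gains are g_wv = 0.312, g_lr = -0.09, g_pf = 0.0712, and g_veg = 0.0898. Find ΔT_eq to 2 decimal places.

2.38 °C

Total gain g = 0.312 − 0.09 + 0.0712 + 0.0898 = 0.383.
Amplification A = 1/(1 − 0.383) = 1.621.
ΔT = 1.47 × 1.621 = 2.38 °C.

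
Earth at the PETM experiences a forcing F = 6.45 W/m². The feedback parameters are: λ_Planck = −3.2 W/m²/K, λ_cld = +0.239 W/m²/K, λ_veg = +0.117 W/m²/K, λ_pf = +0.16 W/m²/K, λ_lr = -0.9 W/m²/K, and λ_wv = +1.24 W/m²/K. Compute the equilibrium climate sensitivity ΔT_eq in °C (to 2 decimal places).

Net feedback parameter λ = (−3.2) + (+0.239) + (+0.117) + (+0.16) + (-0.9) + (+1.24) = -2.344 W/m²/K.
ΔT = −F/λ = −6.45/(-2.344) = 2.75 °C.

2.75 °C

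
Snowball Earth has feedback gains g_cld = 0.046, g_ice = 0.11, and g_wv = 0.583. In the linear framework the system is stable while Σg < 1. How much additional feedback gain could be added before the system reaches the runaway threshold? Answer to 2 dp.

0.26

Current total gain = 0.046 + 0.11 + 0.583 = 0.739.
Margin to runaway = 1 − 0.739 = 0.26.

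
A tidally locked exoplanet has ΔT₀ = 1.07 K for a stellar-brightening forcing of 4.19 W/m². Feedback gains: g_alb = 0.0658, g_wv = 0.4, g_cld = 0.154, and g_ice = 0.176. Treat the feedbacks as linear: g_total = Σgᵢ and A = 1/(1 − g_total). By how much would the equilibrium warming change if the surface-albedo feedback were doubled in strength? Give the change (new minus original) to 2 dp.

Original: g = 0.7958, ΔT = 1.07/(1−0.7958) = 5.2400 K.
With doubled surface-albedo: g' = 0.8616, ΔT' = 1.07/(1−0.8616) = 7.7312 K.
Change = 7.7312 − 5.2400 = 2.49 K.

2.49 K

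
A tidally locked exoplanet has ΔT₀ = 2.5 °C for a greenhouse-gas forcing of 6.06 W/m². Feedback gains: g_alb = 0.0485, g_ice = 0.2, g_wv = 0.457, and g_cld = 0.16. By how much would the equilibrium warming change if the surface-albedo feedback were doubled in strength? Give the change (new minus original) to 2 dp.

10.48 °C

Original: g = 0.8655, ΔT = 2.5/(1−0.8655) = 18.5874 °C.
With doubled surface-albedo: g' = 0.914, ΔT' = 2.5/(1−0.914) = 29.0698 °C.
Change = 29.0698 − 18.5874 = 10.48 °C.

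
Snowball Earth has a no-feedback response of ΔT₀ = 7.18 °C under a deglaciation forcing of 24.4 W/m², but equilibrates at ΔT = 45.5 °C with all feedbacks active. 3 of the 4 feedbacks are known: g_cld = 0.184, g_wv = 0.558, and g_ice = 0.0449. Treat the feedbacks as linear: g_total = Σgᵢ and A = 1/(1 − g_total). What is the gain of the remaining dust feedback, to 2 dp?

Amplification A = ΔT/ΔT₀ = 45.5/7.18 = 6.337.
Total gain g = 1 − 1/A = 1 − 1/6.337 = 0.8422.
Known gains sum to 0.184 + 0.558 + 0.0449 = 0.7869.
g_dust = 0.8422 − 0.7869 = 0.06.

0.06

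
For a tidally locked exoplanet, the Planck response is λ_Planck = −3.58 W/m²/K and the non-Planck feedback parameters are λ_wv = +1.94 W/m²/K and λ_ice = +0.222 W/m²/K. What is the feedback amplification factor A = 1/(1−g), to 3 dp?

2.525

Convert to gains: g_wv = 1.94/3.58 = 0.5419; g_ice = 0.222/3.58 = 0.06201.
Total gain g = 0.60391.
A = 1/(1 − 0.60391) = 2.525.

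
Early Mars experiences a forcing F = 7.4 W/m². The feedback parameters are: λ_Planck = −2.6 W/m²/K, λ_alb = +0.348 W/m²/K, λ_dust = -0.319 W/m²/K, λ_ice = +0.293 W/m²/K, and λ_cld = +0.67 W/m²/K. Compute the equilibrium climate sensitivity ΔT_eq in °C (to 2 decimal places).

4.60 °C

Net feedback parameter λ = (−2.6) + (+0.348) + (-0.319) + (+0.293) + (+0.67) = -1.608 W/m²/K.
ΔT = −F/λ = −7.4/(-1.608) = 4.60 °C.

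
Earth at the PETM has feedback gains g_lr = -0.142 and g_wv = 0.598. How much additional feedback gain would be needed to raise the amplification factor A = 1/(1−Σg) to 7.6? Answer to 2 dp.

Current total gain = 0.456.
Target gain for A = 7.6: g* = 1 − 1/7.6 = 0.8684.
Additional gain needed = 0.8684 − 0.456 = 0.41.

0.41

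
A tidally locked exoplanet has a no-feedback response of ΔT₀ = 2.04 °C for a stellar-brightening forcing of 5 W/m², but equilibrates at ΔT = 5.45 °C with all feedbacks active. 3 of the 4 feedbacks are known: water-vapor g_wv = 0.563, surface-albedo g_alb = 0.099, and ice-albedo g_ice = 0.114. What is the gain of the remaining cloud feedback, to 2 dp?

-0.15

Amplification A = ΔT/ΔT₀ = 5.45/2.04 = 2.672.
Total gain g = 1 − 1/A = 1 − 1/2.672 = 0.6257.
Known gains sum to 0.563 + 0.099 + 0.114 = 0.776.
g_cld = 0.6257 − 0.776 = -0.15.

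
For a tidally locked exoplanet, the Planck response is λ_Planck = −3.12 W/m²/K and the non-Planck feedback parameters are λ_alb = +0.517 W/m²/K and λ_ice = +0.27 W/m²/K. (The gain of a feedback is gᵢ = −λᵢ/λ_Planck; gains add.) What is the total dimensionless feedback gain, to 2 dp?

0.25

Convert to gains: g_alb = 0.517/3.12 = 0.1657; g_ice = 0.27/3.12 = 0.08654.
Total gain g = 0.25224.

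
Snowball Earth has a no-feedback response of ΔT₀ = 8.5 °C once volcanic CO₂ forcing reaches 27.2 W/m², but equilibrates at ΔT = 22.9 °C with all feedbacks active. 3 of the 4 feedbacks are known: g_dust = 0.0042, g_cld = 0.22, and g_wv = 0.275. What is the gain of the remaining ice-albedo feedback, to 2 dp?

0.13

Amplification A = ΔT/ΔT₀ = 22.9/8.5 = 2.694.
Total gain g = 1 − 1/A = 1 − 1/2.694 = 0.6288.
Known gains sum to 0.0042 + 0.22 + 0.275 = 0.4992.
g_ice = 0.6288 − 0.4992 = 0.13.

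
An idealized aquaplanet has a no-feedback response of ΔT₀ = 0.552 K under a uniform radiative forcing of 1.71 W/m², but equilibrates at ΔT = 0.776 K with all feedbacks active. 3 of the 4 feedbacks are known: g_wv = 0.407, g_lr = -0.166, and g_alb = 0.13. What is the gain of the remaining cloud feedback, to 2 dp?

Amplification A = ΔT/ΔT₀ = 0.776/0.552 = 1.406.
Total gain g = 1 − 1/A = 1 − 1/1.406 = 0.2888.
Known gains sum to 0.407 − 0.166 + 0.13 = 0.371.
g_cld = 0.2888 − 0.371 = -0.08.

-0.08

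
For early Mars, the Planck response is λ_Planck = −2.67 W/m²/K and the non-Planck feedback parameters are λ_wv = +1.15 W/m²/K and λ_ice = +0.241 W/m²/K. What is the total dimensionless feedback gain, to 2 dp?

0.52

Convert to gains: g_wv = 1.15/2.67 = 0.4307; g_ice = 0.241/2.67 = 0.09026.
Total gain g = 0.52096.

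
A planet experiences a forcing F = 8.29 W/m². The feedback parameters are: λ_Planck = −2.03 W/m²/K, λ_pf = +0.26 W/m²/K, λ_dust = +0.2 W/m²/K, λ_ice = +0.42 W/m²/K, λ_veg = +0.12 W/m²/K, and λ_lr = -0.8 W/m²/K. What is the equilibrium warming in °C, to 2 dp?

4.53 °C

Net feedback parameter λ = (−2.03) + (+0.26) + (+0.2) + (+0.42) + (+0.12) + (-0.8) = -1.83 W/m²/K.
ΔT = −F/λ = −8.29/(-1.83) = 4.53 °C.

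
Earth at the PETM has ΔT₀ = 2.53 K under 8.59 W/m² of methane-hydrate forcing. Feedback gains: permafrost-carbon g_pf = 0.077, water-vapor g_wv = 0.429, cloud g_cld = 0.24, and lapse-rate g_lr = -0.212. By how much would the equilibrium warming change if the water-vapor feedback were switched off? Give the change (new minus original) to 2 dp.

Original: g = 0.534, ΔT = 2.53/(1−0.534) = 5.4292 K.
Without water-vapor: g' = 0.105, ΔT' = 2.53/(1−0.105) = 2.8268 K.
Change = 2.8268 − 5.4292 = -2.60 K.

-2.60 K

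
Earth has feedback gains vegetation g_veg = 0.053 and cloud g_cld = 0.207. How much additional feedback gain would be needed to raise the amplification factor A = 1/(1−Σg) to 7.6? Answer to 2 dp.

Current total gain = 0.26.
Target gain for A = 7.6: g* = 1 − 1/7.6 = 0.8684.
Additional gain needed = 0.8684 − 0.26 = 0.61.

0.61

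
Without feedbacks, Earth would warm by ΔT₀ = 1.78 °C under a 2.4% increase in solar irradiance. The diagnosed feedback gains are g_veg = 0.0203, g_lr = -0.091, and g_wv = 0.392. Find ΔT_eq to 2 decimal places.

Total gain g = 0.0203 − 0.091 + 0.392 = 0.3213.
Amplification A = 1/(1 − 0.3213) = 1.473.
ΔT = 1.78 × 1.473 = 2.62 °C.

2.62 °C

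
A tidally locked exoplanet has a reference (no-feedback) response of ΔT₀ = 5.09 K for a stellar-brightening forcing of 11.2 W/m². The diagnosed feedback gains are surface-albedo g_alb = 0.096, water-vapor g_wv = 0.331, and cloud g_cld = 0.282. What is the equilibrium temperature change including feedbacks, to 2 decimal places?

Total gain g = 0.096 + 0.331 + 0.282 = 0.709.
Amplification A = 1/(1 − 0.709) = 3.436.
ΔT = 5.09 × 3.436 = 17.49 K.

17.49 K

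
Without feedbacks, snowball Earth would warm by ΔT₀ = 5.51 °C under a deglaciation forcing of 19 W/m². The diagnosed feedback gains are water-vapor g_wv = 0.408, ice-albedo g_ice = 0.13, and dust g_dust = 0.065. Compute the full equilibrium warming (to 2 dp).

13.88 °C

Total gain g = 0.408 + 0.13 + 0.065 = 0.603.
Amplification A = 1/(1 − 0.603) = 2.519.
ΔT = 5.51 × 2.519 = 13.88 °C.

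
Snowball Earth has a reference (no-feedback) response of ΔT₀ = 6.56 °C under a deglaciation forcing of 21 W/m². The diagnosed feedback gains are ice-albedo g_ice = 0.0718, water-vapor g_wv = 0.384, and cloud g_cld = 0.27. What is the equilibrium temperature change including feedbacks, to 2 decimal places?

Total gain g = 0.0718 + 0.384 + 0.27 = 0.7258.
Amplification A = 1/(1 − 0.7258) = 3.647.
ΔT = 6.56 × 3.647 = 23.92 °C.

23.92 °C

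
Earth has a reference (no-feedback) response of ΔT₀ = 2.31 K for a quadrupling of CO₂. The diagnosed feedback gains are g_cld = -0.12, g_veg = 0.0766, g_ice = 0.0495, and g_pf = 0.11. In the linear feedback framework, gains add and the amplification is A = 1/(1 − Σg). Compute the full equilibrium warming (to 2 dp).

Total gain g = -0.12 + 0.0766 + 0.0495 + 0.11 = 0.1161.
Amplification A = 1/(1 − 0.1161) = 1.131.
ΔT = 2.31 × 1.131 = 2.61 K.

2.61 K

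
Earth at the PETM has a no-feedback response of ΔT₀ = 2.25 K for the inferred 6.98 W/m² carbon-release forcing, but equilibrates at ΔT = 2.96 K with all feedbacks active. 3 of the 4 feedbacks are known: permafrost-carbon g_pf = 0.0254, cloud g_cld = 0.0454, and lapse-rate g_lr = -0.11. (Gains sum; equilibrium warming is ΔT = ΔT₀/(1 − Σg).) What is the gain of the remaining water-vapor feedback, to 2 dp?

0.28

Amplification A = ΔT/ΔT₀ = 2.96/2.25 = 1.316.
Total gain g = 1 − 1/A = 1 − 1/1.316 = 0.2401.
Known gains sum to 0.0254 + 0.0454 − 0.11 = -0.0392.
g_wv = 0.2401 + 0.0392 = 0.28.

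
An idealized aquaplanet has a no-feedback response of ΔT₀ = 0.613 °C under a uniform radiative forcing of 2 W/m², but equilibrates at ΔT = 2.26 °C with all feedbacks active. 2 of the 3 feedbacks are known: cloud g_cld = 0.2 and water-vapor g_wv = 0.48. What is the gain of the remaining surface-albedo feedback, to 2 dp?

0.05

Amplification A = ΔT/ΔT₀ = 2.26/0.613 = 3.687.
Total gain g = 1 − 1/A = 1 − 1/3.687 = 0.7288.
Known gains sum to 0.2 + 0.48 = 0.68.
g_alb = 0.7288 − 0.68 = 0.05.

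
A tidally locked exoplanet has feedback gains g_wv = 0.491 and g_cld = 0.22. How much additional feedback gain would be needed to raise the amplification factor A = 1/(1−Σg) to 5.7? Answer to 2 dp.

Current total gain = 0.711.
Target gain for A = 5.7: g* = 1 − 1/5.7 = 0.8246.
Additional gain needed = 0.8246 − 0.711 = 0.11.

0.11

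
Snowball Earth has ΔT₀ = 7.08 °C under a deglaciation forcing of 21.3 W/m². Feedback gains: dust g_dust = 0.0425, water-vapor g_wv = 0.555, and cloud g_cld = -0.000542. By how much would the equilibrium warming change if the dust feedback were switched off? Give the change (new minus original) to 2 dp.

Original: g = 0.596958, ΔT = 7.08/(1−0.596958) = 17.5664 °C.
Without dust: g' = 0.554458, ΔT' = 7.08/(1−0.554458) = 15.8908 °C.
Change = 15.8908 − 17.5664 = -1.68 °C.

-1.68 °C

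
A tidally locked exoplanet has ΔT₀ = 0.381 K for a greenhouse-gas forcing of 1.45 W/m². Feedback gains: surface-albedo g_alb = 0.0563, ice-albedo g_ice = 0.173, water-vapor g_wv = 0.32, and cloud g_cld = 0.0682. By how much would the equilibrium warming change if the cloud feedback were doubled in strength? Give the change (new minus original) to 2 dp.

0.22 K

Original: g = 0.6175, ΔT = 0.381/(1−0.6175) = 0.9961 K.
With doubled cloud: g' = 0.6857, ΔT' = 0.381/(1−0.6857) = 1.2122 K.
Change = 1.2122 − 0.9961 = 0.22 K.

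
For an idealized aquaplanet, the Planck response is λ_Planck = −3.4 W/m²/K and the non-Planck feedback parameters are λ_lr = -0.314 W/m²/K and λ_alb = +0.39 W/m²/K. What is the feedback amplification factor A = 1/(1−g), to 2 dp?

1.02

Convert to gains: g_lr = -0.314/3.4 = -0.09235; g_alb = 0.39/3.4 = 0.1147.
Total gain g = 0.02235.
A = 1/(1 − 0.02235) = 1.02.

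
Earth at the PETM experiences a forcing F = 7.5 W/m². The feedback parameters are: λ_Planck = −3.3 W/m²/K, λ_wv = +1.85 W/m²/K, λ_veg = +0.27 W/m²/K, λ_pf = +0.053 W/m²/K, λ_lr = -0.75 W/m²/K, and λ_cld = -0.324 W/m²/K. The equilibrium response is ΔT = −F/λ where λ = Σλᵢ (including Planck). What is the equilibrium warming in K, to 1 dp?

3.4 K

Net feedback parameter λ = (−3.3) + (+1.85) + (+0.27) + (+0.053) + (-0.75) + (-0.324) = -2.201 W/m²/K.
ΔT = −F/λ = −7.5/(-2.201) = 3.4 K.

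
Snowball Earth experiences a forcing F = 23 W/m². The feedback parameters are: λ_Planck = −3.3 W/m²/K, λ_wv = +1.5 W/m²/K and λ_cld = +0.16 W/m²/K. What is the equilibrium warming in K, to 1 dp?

14.0 K

Net feedback parameter λ = (−3.3) + (+1.5) + (+0.16) = -1.64 W/m²/K.
ΔT = −F/λ = −23/(-1.64) = 14.0 K.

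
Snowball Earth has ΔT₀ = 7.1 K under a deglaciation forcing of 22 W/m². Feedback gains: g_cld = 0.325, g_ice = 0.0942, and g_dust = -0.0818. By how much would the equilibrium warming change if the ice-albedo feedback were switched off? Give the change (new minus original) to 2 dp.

Original: g = 0.3374, ΔT = 7.1/(1−0.3374) = 10.7154 K.
Without ice-albedo: g' = 0.2432, ΔT' = 7.1/(1−0.2432) = 9.3816 K.
Change = 9.3816 − 10.7154 = -1.33 K.

-1.33 K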